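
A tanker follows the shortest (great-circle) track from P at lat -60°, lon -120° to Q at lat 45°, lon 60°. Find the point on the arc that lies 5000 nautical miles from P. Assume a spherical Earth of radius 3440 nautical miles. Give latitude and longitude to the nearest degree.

Convert each endpoint to a unit vector on the sphere (x = cos φ cos λ, y = cos φ sin λ, z = sin φ).
The central angle between the endpoints is δ = arccos(p₁·p₂) ≈ 2.880 rad (165.0°). The total great-circle distance is δ·R ≈ 2.880 × 3440 ≈ 9906 nmi, so the target fraction is f = 5000/9906 ≈ 0.505.
Interpolate at f ≈ 0.505 with slerp weights a = sin((1−f)δ)/sin δ ≈ 3.823, b = sin(fδ)/sin δ ≈ 3.837.
p = a·p₁ + b·p₂ ≈ (0.401, 0.694, -0.598); φ = arcsin(p_z) ≈ -36.72°, λ = atan2(p_y, p_x) ≈ 60.00°.

≈ lat -37°, lon 60°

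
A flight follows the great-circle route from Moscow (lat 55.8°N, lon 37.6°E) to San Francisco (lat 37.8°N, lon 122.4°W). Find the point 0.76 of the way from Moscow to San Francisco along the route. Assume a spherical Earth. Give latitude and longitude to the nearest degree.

Convert each endpoint to a unit vector on the sphere (x = cos φ cos λ, y = cos φ sin λ, z = sin φ).
The central angle between the endpoints is δ = arccos(p₁·p₂) ≈ 1.481 rad (84.9°).
Interpolate at f = 0.76 with slerp weights a = sin((1−f)δ)/sin δ ≈ 0.349, b = sin(fδ)/sin δ ≈ 0.906.
p = a·p₁ + b·p₂ ≈ (-0.228, -0.485, 0.844); φ = arcsin(p_z) ≈ 57.61°, λ = atan2(p_y, p_x) ≈ -115.20°.

≈ lat 58°N, lon 115°W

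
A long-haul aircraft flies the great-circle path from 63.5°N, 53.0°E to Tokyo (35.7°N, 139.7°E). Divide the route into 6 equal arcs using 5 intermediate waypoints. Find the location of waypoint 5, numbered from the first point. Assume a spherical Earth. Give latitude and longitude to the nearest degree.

≈ 44°N, 133°E

The haversine formula gives a central angle δ ≈ 0.997 rad (57.1°) between the endpoints.
Interpolate at f = 5/6 with slerp weights a = sin((1−f)δ)/sin δ ≈ 0.197, b = sin(fδ)/sin δ ≈ 0.879.
p = a·p₁ + b·p₂ ≈ (-0.492, 0.532, 0.689); φ = arcsin(p_z) ≈ 43.58°, λ = atan2(p_y, p_x) ≈ 132.75°.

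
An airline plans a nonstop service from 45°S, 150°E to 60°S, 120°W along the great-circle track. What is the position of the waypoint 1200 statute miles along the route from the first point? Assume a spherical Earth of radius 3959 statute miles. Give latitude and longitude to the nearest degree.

≈ 57°S, 170°E

Write both endpoints as unit vectors p₁, p₂ with components (cos φ cos λ, cos φ sin λ, sin φ).
The central angle between the endpoints is δ = arccos(p₁·p₂) ≈ 0.912 rad (52.2°). The total great-circle distance is δ·R ≈ 0.912 × 3959 ≈ 3610 mi, so the target fraction is f = 1200/3610 ≈ 0.332.
Interpolate at f ≈ 0.332 with slerp weights a = sin((1−f)δ)/sin δ ≈ 0.723, b = sin(fδ)/sin δ ≈ 0.378.
p = a·p₁ + b·p₂ ≈ (-0.537, 0.092, -0.838); φ = arcsin(p_z) ≈ -56.97°, λ = atan2(p_y, p_x) ≈ 170.26°.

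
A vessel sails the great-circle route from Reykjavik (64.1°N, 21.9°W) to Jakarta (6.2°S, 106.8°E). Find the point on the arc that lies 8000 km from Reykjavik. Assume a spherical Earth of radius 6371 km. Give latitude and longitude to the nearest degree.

≈ (30°N, 91°E)

Convert each endpoint to a unit vector on the sphere (x = cos φ cos λ, y = cos φ sin λ, z = sin φ).
The central angle between the endpoints is δ = arccos(p₁·p₂) ≈ 1.948 rad (111.6°). The total great-circle distance is δ·R ≈ 1.948 × 6371 ≈ 12413 km, so the target fraction is f = 8000/12413 ≈ 0.644.
Interpolate at f ≈ 0.644 with slerp weights a = sin((1−f)δ)/sin δ ≈ 0.687, b = sin(fδ)/sin δ ≈ 1.023.
p = a·p₁ + b·p₂ ≈ (-0.015, 0.861, 0.508); φ = arcsin(p_z) ≈ 30.50°, λ = atan2(p_y, p_x) ≈ 91.03°.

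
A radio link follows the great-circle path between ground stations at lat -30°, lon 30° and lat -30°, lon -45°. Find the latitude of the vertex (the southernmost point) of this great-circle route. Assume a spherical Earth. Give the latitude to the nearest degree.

≈ -36°

The great circle lies in the plane with unit normal n̂ = (p₁ × p₂)/|p₁ × p₂|.
Here n̂_z ≈ -0.809; the vertex latitude is φ_max = arccos|n̂_z| ≈ 36.0°.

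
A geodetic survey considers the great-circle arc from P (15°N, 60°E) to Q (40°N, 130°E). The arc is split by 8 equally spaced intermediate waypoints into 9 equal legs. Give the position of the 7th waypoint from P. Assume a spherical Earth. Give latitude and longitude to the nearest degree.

Write both endpoints as unit vectors p₁, p₂ with components (cos φ cos λ, cos φ sin λ, sin φ).
The central angle between the endpoints is δ = arccos(p₁·p₂) ≈ 1.138 rad (65.2°).
Interpolate at f = 7/9 with slerp weights a = sin((1−f)δ)/sin δ ≈ 0.276, b = sin(fδ)/sin δ ≈ 0.853.
p = a·p₁ + b·p₂ ≈ (-0.287, 0.731, 0.619); φ = arcsin(p_z) ≈ 38.27°, λ = atan2(p_y, p_x) ≈ 111.42°.

≈ (38°N, 111°E)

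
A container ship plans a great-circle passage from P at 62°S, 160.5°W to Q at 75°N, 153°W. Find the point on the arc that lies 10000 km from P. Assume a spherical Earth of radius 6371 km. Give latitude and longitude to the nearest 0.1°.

Convert each endpoint to a unit vector on the sphere (x = cos φ cos λ, y = cos φ sin λ, z = sin φ).
The central angle between the endpoints is δ = arccos(p₁·p₂) ≈ 2.393 rad (137.1°). The total great-circle distance is δ·R ≈ 2.393 × 6371 ≈ 15243 km, so the target fraction is f = 10000/15243 ≈ 0.656.
Interpolate at f ≈ 0.656 with slerp weights a = sin((1−f)δ)/sin δ ≈ 1.077, b = sin(fδ)/sin δ ≈ 1.469.
p = a·p₁ + b·p₂ ≈ (-0.815, -0.341, 0.468); φ = arcsin(p_z) ≈ 27.89°, λ = atan2(p_y, p_x) ≈ -157.28°.

≈ 27.9°N, 157.3°W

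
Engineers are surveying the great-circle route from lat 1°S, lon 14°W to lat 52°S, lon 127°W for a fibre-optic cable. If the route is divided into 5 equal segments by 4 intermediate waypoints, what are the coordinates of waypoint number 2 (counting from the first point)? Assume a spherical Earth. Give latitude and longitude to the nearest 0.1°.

The haversine formula gives a central angle δ ≈ 1.800 rad (103.1°) between the endpoints.
Interpolate at f = 2/5 with slerp weights a = sin((1−f)δ)/sin δ ≈ 0.905, b = sin(fδ)/sin δ ≈ 0.677.
p = a·p₁ + b·p₂ ≈ (0.628, -0.552, -0.549); φ = arcsin(p_z) ≈ -33.31°, λ = atan2(p_y, p_x) ≈ -41.32°.

≈ lat 33.3°S, lon 41.3°W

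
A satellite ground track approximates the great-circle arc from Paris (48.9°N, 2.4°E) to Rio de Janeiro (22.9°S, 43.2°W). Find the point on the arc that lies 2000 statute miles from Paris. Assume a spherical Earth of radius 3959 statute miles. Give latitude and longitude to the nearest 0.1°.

≈ (24.9°N, 18.3°W)

The haversine formula gives a central angle δ ≈ 1.440 rad (82.5°) between the endpoints. The total great-circle distance is δ·R ≈ 1.440 × 3959 ≈ 5701 mi, so the target fraction is f = 2000/5701 ≈ 0.351.
Interpolate at f ≈ 0.351 with slerp weights a = sin((1−f)δ)/sin δ ≈ 0.811, b = sin(fδ)/sin δ ≈ 0.488.
p = a·p₁ + b·p₂ ≈ (0.861, -0.285, 0.422); φ = arcsin(p_z) ≈ 24.93°, λ = atan2(p_y, p_x) ≈ -18.35°.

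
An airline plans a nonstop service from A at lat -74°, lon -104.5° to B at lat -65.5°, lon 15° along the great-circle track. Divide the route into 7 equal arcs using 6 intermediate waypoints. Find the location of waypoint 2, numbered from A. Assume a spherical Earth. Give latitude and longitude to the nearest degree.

≈ lat -80°, lon -67°

Convert each endpoint to a unit vector on the sphere (x = cos φ cos λ, y = cos φ sin λ, z = sin φ).
The central angle between the endpoints is δ = arccos(p₁·p₂) ≈ 0.612 rad (35.1°).
Interpolate at f = 2/7 with slerp weights a = sin((1−f)δ)/sin δ ≈ 0.737, b = sin(fδ)/sin δ ≈ 0.303.
p = a·p₁ + b·p₂ ≈ (0.070, -0.164, -0.984); φ = arcsin(p_z) ≈ -79.71°, λ = atan2(p_y, p_x) ≈ -66.77°.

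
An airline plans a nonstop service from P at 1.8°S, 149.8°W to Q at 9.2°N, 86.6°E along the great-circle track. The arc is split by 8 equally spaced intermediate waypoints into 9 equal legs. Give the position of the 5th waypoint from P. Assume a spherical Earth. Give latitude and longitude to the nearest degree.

≈ 8°N, 142°E

Convert each endpoint to a unit vector on the sphere (x = cos φ cos λ, y = cos φ sin λ, z = sin φ).
The central angle between the endpoints is δ = arccos(p₁·p₂) ≈ 2.154 rad (123.4°).
Interpolate at f = 5/9 with slerp weights a = sin((1−f)δ)/sin δ ≈ 0.980, b = sin(fδ)/sin δ ≈ 1.116.
p = a·p₁ + b·p₂ ≈ (-0.781, 0.607, 0.148); φ = arcsin(p_z) ≈ 8.49°, λ = atan2(p_y, p_x) ≈ 142.17°.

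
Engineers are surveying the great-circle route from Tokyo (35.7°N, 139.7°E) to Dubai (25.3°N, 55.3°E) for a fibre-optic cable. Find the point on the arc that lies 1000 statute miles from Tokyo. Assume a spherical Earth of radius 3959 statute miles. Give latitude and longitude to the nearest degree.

≈ 39°N, 122°E

Convert each endpoint to a unit vector on the sphere (x = cos φ cos λ, y = cos φ sin λ, z = sin φ).
The central angle between the endpoints is δ = arccos(p₁·p₂) ≈ 1.244 rad (71.3°). The total great-circle distance is δ·R ≈ 1.244 × 3959 ≈ 4925 mi, so the target fraction is f = 1000/4925 ≈ 0.203.
Interpolate at f ≈ 0.203 with slerp weights a = sin((1−f)δ)/sin δ ≈ 0.884, b = sin(fδ)/sin δ ≈ 0.264.
p = a·p₁ + b·p₂ ≈ (-0.411, 0.660, 0.628); φ = arcsin(p_z) ≈ 38.93°, λ = atan2(p_y, p_x) ≈ 121.93°.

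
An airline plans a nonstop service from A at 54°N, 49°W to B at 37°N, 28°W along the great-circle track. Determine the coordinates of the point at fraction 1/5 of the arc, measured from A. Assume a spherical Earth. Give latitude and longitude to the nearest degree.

≈ 51°N, 44°W

Convert each endpoint to a unit vector on the sphere (x = cos φ cos λ, y = cos φ sin λ, z = sin φ).
The central angle between the endpoints is δ = arccos(p₁·p₂) ≈ 0.389 rad (22.3°).
Interpolate at f = 1/5 with slerp weights a = sin((1−f)δ)/sin δ ≈ 0.807, b = sin(fδ)/sin δ ≈ 0.205.
p = a·p₁ + b·p₂ ≈ (0.456, -0.435, 0.777); φ = arcsin(p_z) ≈ 50.94°, λ = atan2(p_y, p_x) ≈ -43.66°.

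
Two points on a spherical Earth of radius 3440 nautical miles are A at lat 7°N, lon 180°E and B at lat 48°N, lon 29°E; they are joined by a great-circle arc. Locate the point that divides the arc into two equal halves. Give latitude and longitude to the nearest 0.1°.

≈ lat 59.0°N, lon 141.5°E

Write both endpoints as unit vectors p₁, p₂ with components (cos φ cos λ, cos φ sin λ, sin φ).
The central angle between the endpoints is δ = arccos(p₁·p₂) ≈ 2.083 rad (119.4°).
Interpolate at f = 1/2 with slerp weights a = sin((1−f)δ)/sin δ ≈ 0.990, b = sin(fδ)/sin δ ≈ 0.990.
p = a·p₁ + b·p₂ ≈ (-0.403, 0.321, 0.857); φ = arcsin(p_z) ≈ 58.95°, λ = atan2(p_y, p_x) ≈ 141.46°.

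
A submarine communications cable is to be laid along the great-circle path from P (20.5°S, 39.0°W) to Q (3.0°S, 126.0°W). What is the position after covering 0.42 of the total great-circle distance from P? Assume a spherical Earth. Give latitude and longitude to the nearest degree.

≈ (17°S, 77°W)

From cos δ = sin φ₁ sin φ₂ + cos φ₁ cos φ₂ cos Δλ, the central angle is δ ≈ 1.503 rad (86.1°).
Interpolate at f = 0.42 with slerp weights a = sin((1−f)δ)/sin δ ≈ 0.767, b = sin(fδ)/sin δ ≈ 0.592.
p = a·p₁ + b·p₂ ≈ (0.211, -0.930, -0.300); φ = arcsin(p_z) ≈ -17.44°, λ = atan2(p_y, p_x) ≈ -77.20°.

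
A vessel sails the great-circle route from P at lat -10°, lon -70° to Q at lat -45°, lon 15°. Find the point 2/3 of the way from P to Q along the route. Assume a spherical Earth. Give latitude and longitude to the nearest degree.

Convert each endpoint to a unit vector on the sphere (x = cos φ cos λ, y = cos φ sin λ, z = sin φ).
The central angle between the endpoints is δ = arccos(p₁·p₂) ≈ 1.386 rad (79.4°).
Interpolate at f = 2/3 with slerp weights a = sin((1−f)δ)/sin δ ≈ 0.454, b = sin(fδ)/sin δ ≈ 0.812.
p = a·p₁ + b·p₂ ≈ (0.707, -0.271, -0.653); φ = arcsin(p_z) ≈ -40.76°, λ = atan2(p_y, p_x) ≈ -20.97°.

≈ lat -41°, lon -21°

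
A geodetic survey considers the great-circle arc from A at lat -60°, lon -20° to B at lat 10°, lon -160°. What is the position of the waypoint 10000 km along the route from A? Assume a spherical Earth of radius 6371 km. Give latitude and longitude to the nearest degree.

≈ lat -20°, lon -148°

Write both endpoints as unit vectors p₁, p₂ with components (cos φ cos λ, cos φ sin λ, sin φ).
The central angle between the endpoints is δ = arccos(p₁·p₂) ≈ 2.127 rad (121.8°). The total great-circle distance is δ·R ≈ 2.127 × 6371 ≈ 13548 km, so the target fraction is f = 10000/13548 ≈ 0.738.
Interpolate at f ≈ 0.738 with slerp weights a = sin((1−f)δ)/sin δ ≈ 0.622, b = sin(fδ)/sin δ ≈ 1.177.
p = a·p₁ + b·p₂ ≈ (-0.797, -0.503, -0.334); φ = arcsin(p_z) ≈ -19.54°, λ = atan2(p_y, p_x) ≈ -147.75°.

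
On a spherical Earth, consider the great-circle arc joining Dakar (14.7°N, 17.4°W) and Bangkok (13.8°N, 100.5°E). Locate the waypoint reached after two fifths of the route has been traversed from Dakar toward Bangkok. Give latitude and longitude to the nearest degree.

≈ 26°N, 29°E

From cos δ = sin φ₁ sin φ₂ + cos φ₁ cos φ₂ cos Δλ, the central angle is δ ≈ 1.960 rad (112.3°).
Interpolate at f = 2/5 with slerp weights a = sin((1−f)δ)/sin δ ≈ 0.997, b = sin(fδ)/sin δ ≈ 0.763.
p = a·p₁ + b·p₂ ≈ (0.786, 0.440, 0.435); φ = arcsin(p_z) ≈ 25.79°, λ = atan2(p_y, p_x) ≈ 29.25°.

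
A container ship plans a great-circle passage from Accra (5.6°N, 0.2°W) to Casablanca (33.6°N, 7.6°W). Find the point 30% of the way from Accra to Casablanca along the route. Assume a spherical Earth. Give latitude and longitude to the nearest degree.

≈ (14°N, 2°W)

The haversine formula gives a central angle δ ≈ 0.503 rad (28.8°) between the endpoints.
Interpolate at f = 0.30 with slerp weights a = sin((1−f)δ)/sin δ ≈ 0.715, b = sin(fδ)/sin δ ≈ 0.312.
p = a·p₁ + b·p₂ ≈ (0.969, -0.037, 0.242); φ = arcsin(p_z) ≈ 14.03°, λ = atan2(p_y, p_x) ≈ -2.18°.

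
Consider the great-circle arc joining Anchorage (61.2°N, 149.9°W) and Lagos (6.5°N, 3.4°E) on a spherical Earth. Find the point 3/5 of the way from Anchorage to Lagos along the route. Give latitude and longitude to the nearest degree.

≈ (49°N, 10°W)

Write both endpoints as unit vectors p₁, p₂ with components (cos φ cos λ, cos φ sin λ, sin φ).
The central angle between the endpoints is δ = arccos(p₁·p₂) ≈ 1.905 rad (109.2°).
Interpolate at f = 3/5 with slerp weights a = sin((1−f)δ)/sin δ ≈ 0.731, b = sin(fδ)/sin δ ≈ 0.963.
p = a·p₁ + b·p₂ ≈ (0.651, -0.120, 0.750); φ = arcsin(p_z) ≈ 48.56°, λ = atan2(p_y, p_x) ≈ -10.43°.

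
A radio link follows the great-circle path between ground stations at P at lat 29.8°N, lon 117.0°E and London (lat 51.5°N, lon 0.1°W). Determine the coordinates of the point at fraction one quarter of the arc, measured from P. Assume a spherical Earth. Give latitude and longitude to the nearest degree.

≈ lat 46°N, lon 101°E

Write both endpoints as unit vectors p₁, p₂ with components (cos φ cos λ, cos φ sin λ, sin φ).
The central angle between the endpoints is δ = arccos(p₁·p₂) ≈ 1.427 rad (81.8°).
Interpolate at f = 1/4 with slerp weights a = sin((1−f)δ)/sin δ ≈ 0.887, b = sin(fδ)/sin δ ≈ 0.353.
p = a·p₁ + b·p₂ ≈ (-0.130, 0.685, 0.717); φ = arcsin(p_z) ≈ 45.79°, λ = atan2(p_y, p_x) ≈ 100.71°.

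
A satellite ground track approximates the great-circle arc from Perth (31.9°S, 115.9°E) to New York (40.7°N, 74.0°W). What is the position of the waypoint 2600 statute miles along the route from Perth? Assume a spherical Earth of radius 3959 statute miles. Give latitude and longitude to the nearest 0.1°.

≈ (1.0°S, 138.7°E)

The haversine formula gives a central angle δ ≈ 2.935 rad (168.1°) between the endpoints. The total great-circle distance is δ·R ≈ 2.935 × 3959 ≈ 11618 mi, so the target fraction is f = 2600/11618 ≈ 0.224.
Interpolate at f ≈ 0.224 with slerp weights a = sin((1−f)δ)/sin δ ≈ 3.699, b = sin(fδ)/sin δ ≈ 2.970.
p = a·p₁ + b·p₂ ≈ (-0.751, 0.660, -0.018); φ = arcsin(p_z) ≈ -1.02°, λ = atan2(p_y, p_x) ≈ 138.68°.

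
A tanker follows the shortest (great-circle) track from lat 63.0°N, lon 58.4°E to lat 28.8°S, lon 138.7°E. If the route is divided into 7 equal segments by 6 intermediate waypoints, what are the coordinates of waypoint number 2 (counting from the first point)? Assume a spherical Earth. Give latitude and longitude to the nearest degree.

≈ lat 42°N, lon 99°E

Convert each endpoint to a unit vector on the sphere (x = cos φ cos λ, y = cos φ sin λ, z = sin φ).
The central angle between the endpoints is δ = arccos(p₁·p₂) ≈ 1.941 rad (111.2°).
Interpolate at f = 2/7 with slerp weights a = sin((1−f)δ)/sin δ ≈ 1.055, b = sin(fδ)/sin δ ≈ 0.565.
p = a·p₁ + b·p₂ ≈ (-0.121, 0.735, 0.668); φ = arcsin(p_z) ≈ 41.88°, λ = atan2(p_y, p_x) ≈ 99.36°.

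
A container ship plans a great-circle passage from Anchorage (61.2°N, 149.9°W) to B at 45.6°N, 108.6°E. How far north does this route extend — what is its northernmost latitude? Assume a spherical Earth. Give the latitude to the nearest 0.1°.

The great circle lies in the plane with unit normal n̂ = (p₁ × p₂)/|p₁ × p₂|.
Here n̂_z ≈ -0.398; the vertex latitude is φ_max = arccos|n̂_z| ≈ 66.5°.

≈ 66.5°N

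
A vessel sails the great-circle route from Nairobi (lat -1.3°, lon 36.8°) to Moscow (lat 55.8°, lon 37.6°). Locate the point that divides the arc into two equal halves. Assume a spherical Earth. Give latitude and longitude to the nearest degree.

≈ lat 27°, lon 37°

Write both endpoints as unit vectors p₁, p₂ with components (cos φ cos λ, cos φ sin λ, sin φ).
The central angle between the endpoints is δ = arccos(p₁·p₂) ≈ 0.997 rad (57.1°).
Interpolate at f = 1/2 with slerp weights a = sin((1−f)δ)/sin δ ≈ 0.569, b = sin(fδ)/sin δ ≈ 0.569.
p = a·p₁ + b·p₂ ≈ (0.709, 0.536, 0.458); φ = arcsin(p_z) ≈ 27.25°, λ = atan2(p_y, p_x) ≈ 37.09°.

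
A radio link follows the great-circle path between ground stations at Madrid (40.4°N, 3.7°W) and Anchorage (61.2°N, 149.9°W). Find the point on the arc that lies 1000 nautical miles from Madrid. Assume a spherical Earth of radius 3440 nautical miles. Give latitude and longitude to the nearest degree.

≈ 56°N, 12°W

Convert each endpoint to a unit vector on the sphere (x = cos φ cos λ, y = cos φ sin λ, z = sin φ).
The central angle between the endpoints is δ = arccos(p₁·p₂) ≈ 1.305 rad (74.7°). The total great-circle distance is δ·R ≈ 1.305 × 3440 ≈ 4488 nmi, so the target fraction is f = 1000/4488 ≈ 0.223.
Interpolate at f ≈ 0.223 with slerp weights a = sin((1−f)δ)/sin δ ≈ 0.880, b = sin(fδ)/sin δ ≈ 0.297.
p = a·p₁ + b·p₂ ≈ (0.545, -0.115, 0.831); φ = arcsin(p_z) ≈ 56.16°, λ = atan2(p_y, p_x) ≈ -11.92°.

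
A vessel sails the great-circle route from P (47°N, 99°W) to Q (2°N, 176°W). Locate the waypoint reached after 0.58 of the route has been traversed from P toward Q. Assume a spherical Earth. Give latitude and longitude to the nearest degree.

≈ (26°N, 152°W)

The haversine formula gives a central angle δ ≈ 1.391 rad (79.7°) between the endpoints.
Interpolate at f = 0.58 with slerp weights a = sin((1−f)δ)/sin δ ≈ 0.561, b = sin(fδ)/sin δ ≈ 0.734.
p = a·p₁ + b·p₂ ≈ (-0.791, -0.429, 0.436); φ = arcsin(p_z) ≈ 25.82°, λ = atan2(p_y, p_x) ≈ -151.55°.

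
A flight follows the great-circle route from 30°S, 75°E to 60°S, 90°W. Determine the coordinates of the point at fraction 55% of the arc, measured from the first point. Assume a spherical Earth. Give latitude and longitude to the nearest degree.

Convert each endpoint to a unit vector on the sphere (x = cos φ cos λ, y = cos φ sin λ, z = sin φ).
The central angle between the endpoints is δ = arccos(p₁·p₂) ≈ 1.556 rad (89.2°).
Interpolate at f = 0.55 with slerp weights a = sin((1−f)δ)/sin δ ≈ 0.644, b = sin(fδ)/sin δ ≈ 0.755.
p = a·p₁ + b·p₂ ≈ (0.144, 0.162, -0.976); φ = arcsin(p_z) ≈ -77.49°, λ = atan2(p_y, p_x) ≈ 48.19°.

≈ 77°S, 48°E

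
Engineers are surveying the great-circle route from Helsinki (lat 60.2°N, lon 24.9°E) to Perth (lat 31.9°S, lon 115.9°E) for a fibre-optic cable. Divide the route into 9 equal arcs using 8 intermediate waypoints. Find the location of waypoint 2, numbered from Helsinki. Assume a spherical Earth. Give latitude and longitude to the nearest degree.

Write both endpoints as unit vectors p₁, p₂ with components (cos φ cos λ, cos φ sin λ, sin φ).
The central angle between the endpoints is δ = arccos(p₁·p₂) ≈ 2.055 rad (117.8°).
Interpolate at f = 2/9 with slerp weights a = sin((1−f)δ)/sin δ ≈ 1.130, b = sin(fδ)/sin δ ≈ 0.498.
p = a·p₁ + b·p₂ ≈ (0.324, 0.617, 0.717); φ = arcsin(p_z) ≈ 45.80°, λ = atan2(p_y, p_x) ≈ 62.27°.

≈ lat 46°N, lon 62°E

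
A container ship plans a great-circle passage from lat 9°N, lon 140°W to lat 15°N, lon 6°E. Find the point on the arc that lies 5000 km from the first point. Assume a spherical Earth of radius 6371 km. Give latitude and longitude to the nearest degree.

≈ lat 31°N, lon 98°W

Write both endpoints as unit vectors p₁, p₂ with components (cos φ cos λ, cos φ sin λ, sin φ).
The central angle between the endpoints is δ = arccos(p₁·p₂) ≈ 2.420 rad (138.6°). The total great-circle distance is δ·R ≈ 2.420 × 6371 ≈ 15415 km, so the target fraction is f = 5000/15415 ≈ 0.324.
Interpolate at f ≈ 0.324 with slerp weights a = sin((1−f)δ)/sin δ ≈ 1.510, b = sin(fδ)/sin δ ≈ 1.069.
p = a·p₁ + b·p₂ ≈ (-0.115, -0.851, 0.513); φ = arcsin(p_z) ≈ 30.86°, λ = atan2(p_y, p_x) ≈ -97.72°.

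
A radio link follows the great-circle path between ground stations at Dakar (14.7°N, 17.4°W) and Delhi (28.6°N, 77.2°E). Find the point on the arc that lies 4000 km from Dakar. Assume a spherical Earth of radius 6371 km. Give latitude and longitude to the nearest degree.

≈ 29°N, 19°E

Convert each endpoint to a unit vector on the sphere (x = cos φ cos λ, y = cos φ sin λ, z = sin φ).
The central angle between the endpoints is δ = arccos(p₁·p₂) ≈ 1.517 rad (86.9°). The total great-circle distance is δ·R ≈ 1.517 × 6371 ≈ 9667 km, so the target fraction is f = 4000/9667 ≈ 0.414.
Interpolate at f ≈ 0.414 with slerp weights a = sin((1−f)δ)/sin δ ≈ 0.778, b = sin(fδ)/sin δ ≈ 0.588.
p = a·p₁ + b·p₂ ≈ (0.832, 0.279, 0.479); φ = arcsin(p_z) ≈ 28.62°, λ = atan2(p_y, p_x) ≈ 18.51°.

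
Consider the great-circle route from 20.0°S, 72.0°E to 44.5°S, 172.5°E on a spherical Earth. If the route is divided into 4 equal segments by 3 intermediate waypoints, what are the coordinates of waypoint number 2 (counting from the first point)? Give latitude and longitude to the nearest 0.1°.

≈ 44.2°S, 112.9°E

From cos δ = sin φ₁ sin φ₂ + cos φ₁ cos φ₂ cos Δλ, the central angle is δ ≈ 1.453 rad (83.2°).
Interpolate at f = 2/4 with slerp weights a = sin((1−f)δ)/sin δ ≈ 0.669, b = sin(fδ)/sin δ ≈ 0.669.
p = a·p₁ + b·p₂ ≈ (-0.279, 0.660, -0.698); φ = arcsin(p_z) ≈ -44.23°, λ = atan2(p_y, p_x) ≈ 112.90°.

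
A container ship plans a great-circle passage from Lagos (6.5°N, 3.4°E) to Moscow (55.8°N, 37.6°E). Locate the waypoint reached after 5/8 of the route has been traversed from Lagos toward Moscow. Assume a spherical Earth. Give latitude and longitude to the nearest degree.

≈ 38°N, 20°E

Convert each endpoint to a unit vector on the sphere (x = cos φ cos λ, y = cos φ sin λ, z = sin φ).
The central angle between the endpoints is δ = arccos(p₁·p₂) ≈ 0.982 rad (56.3°).
Interpolate at f = 5/8 with slerp weights a = sin((1−f)δ)/sin δ ≈ 0.433, b = sin(fδ)/sin δ ≈ 0.693.
p = a·p₁ + b·p₂ ≈ (0.738, 0.263, 0.622); φ = arcsin(p_z) ≈ 38.45°, λ = atan2(p_y, p_x) ≈ 19.62°.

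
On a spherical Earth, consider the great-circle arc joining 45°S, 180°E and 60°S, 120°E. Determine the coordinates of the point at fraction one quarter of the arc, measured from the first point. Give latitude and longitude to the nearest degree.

From cos δ = sin φ₁ sin φ₂ + cos φ₁ cos φ₂ cos Δλ, the central angle is δ ≈ 0.661 rad (37.9°).
Interpolate at f = 1/4 with slerp weights a = sin((1−f)δ)/sin δ ≈ 0.775, b = sin(fδ)/sin δ ≈ 0.268.
p = a·p₁ + b·p₂ ≈ (-0.615, 0.116, -0.780); φ = arcsin(p_z) ≈ -51.26°, λ = atan2(p_y, p_x) ≈ 169.31°.

≈ 51°S, 169°E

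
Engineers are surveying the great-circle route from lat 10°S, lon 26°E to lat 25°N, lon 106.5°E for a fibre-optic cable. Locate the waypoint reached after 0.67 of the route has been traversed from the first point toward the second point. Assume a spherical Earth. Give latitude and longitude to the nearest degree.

From cos δ = sin φ₁ sin φ₂ + cos φ₁ cos φ₂ cos Δλ, the central angle is δ ≈ 1.497 rad (85.8°).
Interpolate at f = 0.67 with slerp weights a = sin((1−f)δ)/sin δ ≈ 0.475, b = sin(fδ)/sin δ ≈ 0.845.
p = a·p₁ + b·p₂ ≈ (0.203, 0.940, 0.275); φ = arcsin(p_z) ≈ 15.94°, λ = atan2(p_y, p_x) ≈ 77.80°.

≈ lat 16°N, lon 78°E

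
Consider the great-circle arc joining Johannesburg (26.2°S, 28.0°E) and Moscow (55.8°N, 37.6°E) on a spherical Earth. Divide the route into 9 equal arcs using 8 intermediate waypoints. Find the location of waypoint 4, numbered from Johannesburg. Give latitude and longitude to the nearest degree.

≈ (10°N, 31°E)

Convert each endpoint to a unit vector on the sphere (x = cos φ cos λ, y = cos φ sin λ, z = sin φ).
The central angle between the endpoints is δ = arccos(p₁·p₂) ≈ 1.438 rad (82.4°).
Interpolate at f = 4/9 with slerp weights a = sin((1−f)δ)/sin δ ≈ 0.723, b = sin(fδ)/sin δ ≈ 0.602.
p = a·p₁ + b·p₂ ≈ (0.841, 0.511, 0.179); φ = arcsin(p_z) ≈ 10.29°, λ = atan2(p_y, p_x) ≈ 31.29°.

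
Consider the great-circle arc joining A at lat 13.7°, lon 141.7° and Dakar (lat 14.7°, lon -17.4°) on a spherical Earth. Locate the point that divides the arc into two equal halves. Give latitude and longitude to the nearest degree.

≈ lat 54°, lon 63°

Write both endpoints as unit vectors p₁, p₂ with components (cos φ cos λ, cos φ sin λ, sin φ).
The central angle between the endpoints is δ = arccos(p₁·p₂) ≈ 2.528 rad (144.9°).
Interpolate at f = 1/2 with slerp weights a = sin((1−f)δ)/sin δ ≈ 1.657, b = sin(fδ)/sin δ ≈ 1.657.
p = a·p₁ + b·p₂ ≈ (0.266, 0.518, 0.813); φ = arcsin(p_z) ≈ 54.37°, λ = atan2(p_y, p_x) ≈ 62.84°.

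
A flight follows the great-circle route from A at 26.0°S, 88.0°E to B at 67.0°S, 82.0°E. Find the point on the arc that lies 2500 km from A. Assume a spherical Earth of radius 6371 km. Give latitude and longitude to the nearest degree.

From cos δ = sin φ₁ sin φ₂ + cos φ₁ cos φ₂ cos Δλ, the central angle is δ ≈ 0.719 rad (41.2°). The total great-circle distance is δ·R ≈ 0.719 × 6371 ≈ 4578 km, so the target fraction is f = 2500/4578 ≈ 0.546.
Interpolate at f ≈ 0.546 with slerp weights a = sin((1−f)δ)/sin δ ≈ 0.487, b = sin(fδ)/sin δ ≈ 0.581.
p = a·p₁ + b·p₂ ≈ (0.047, 0.662, -0.748); φ = arcsin(p_z) ≈ -48.43°, λ = atan2(p_y, p_x) ≈ 85.95°.

≈ 48°S, 86°E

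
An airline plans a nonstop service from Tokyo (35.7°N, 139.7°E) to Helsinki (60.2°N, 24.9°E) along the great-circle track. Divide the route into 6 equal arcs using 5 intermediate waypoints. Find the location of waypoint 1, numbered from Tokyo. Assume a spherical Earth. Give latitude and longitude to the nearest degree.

From cos δ = sin φ₁ sin φ₂ + cos φ₁ cos φ₂ cos Δλ, the central angle is δ ≈ 1.227 rad (70.3°).
Interpolate at f = 1/6 with slerp weights a = sin((1−f)δ)/sin δ ≈ 0.906, b = sin(fδ)/sin δ ≈ 0.216.
p = a·p₁ + b·p₂ ≈ (-0.464, 0.521, 0.716); φ = arcsin(p_z) ≈ 45.74°, λ = atan2(p_y, p_x) ≈ 131.69°.

≈ (46°N, 132°E)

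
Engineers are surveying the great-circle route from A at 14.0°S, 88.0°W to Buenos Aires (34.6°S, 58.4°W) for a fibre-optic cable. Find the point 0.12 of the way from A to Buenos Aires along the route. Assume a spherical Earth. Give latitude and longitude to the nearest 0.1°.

≈ 16.7°S, 84.9°W

Write both endpoints as unit vectors p₁, p₂ with components (cos φ cos λ, cos φ sin λ, sin φ).
The central angle between the endpoints is δ = arccos(p₁·p₂) ≈ 0.588 rad (33.7°).
Interpolate at f = 0.12 with slerp weights a = sin((1−f)δ)/sin δ ≈ 0.892, b = sin(fδ)/sin δ ≈ 0.127.
p = a·p₁ + b·p₂ ≈ (0.085, -0.954, -0.288); φ = arcsin(p_z) ≈ -16.73°, λ = atan2(p_y, p_x) ≈ -84.91°.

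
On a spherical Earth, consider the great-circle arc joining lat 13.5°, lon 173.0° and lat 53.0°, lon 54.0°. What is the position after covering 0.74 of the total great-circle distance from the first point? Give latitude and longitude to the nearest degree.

≈ lat 59°, lon 98°

Write both endpoints as unit vectors p₁, p₂ with components (cos φ cos λ, cos φ sin λ, sin φ).
The central angle between the endpoints is δ = arccos(p₁·p₂) ≈ 1.668 rad (95.6°).
Interpolate at f = 0.74 with slerp weights a = sin((1−f)δ)/sin δ ≈ 0.422, b = sin(fδ)/sin δ ≈ 0.948.
p = a·p₁ + b·p₂ ≈ (-0.072, 0.512, 0.856); φ = arcsin(p_z) ≈ 58.88°, λ = atan2(p_y, p_x) ≈ 98.01°.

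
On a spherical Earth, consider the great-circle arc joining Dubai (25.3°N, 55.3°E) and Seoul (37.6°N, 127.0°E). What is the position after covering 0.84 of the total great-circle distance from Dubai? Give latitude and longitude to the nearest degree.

Convert each endpoint to a unit vector on the sphere (x = cos φ cos λ, y = cos φ sin λ, z = sin φ).
The central angle between the endpoints is δ = arccos(p₁·p₂) ≈ 1.064 rad (60.9°).
Interpolate at f = 0.84 with slerp weights a = sin((1−f)δ)/sin δ ≈ 0.194, b = sin(fδ)/sin δ ≈ 0.891.
p = a·p₁ + b·p₂ ≈ (-0.325, 0.708, 0.627); φ = arcsin(p_z) ≈ 38.81°, λ = atan2(p_y, p_x) ≈ 114.68°.

≈ (39°N, 115°E)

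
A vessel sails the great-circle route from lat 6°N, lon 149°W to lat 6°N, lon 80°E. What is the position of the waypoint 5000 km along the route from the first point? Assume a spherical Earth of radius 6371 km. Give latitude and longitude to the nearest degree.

Write both endpoints as unit vectors p₁, p₂ with components (cos φ cos λ, cos φ sin λ, sin φ).
The central angle between the endpoints is δ = arccos(p₁·p₂) ≈ 2.263 rad (129.6°). The total great-circle distance is δ·R ≈ 2.263 × 6371 ≈ 14415 km, so the target fraction is f = 5000/14415 ≈ 0.347.
Interpolate at f ≈ 0.347 with slerp weights a = sin((1−f)δ)/sin δ ≈ 1.293, b = sin(fδ)/sin δ ≈ 0.918.
p = a·p₁ + b·p₂ ≈ (-0.944, 0.237, 0.231); φ = arcsin(p_z) ≈ 13.36°, λ = atan2(p_y, p_x) ≈ 165.93°.

≈ lat 13°N, lon 166°E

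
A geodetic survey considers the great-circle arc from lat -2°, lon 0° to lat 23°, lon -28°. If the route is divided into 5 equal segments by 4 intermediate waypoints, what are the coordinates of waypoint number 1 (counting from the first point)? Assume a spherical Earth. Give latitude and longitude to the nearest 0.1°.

≈ lat 3.2°, lon -5.3°

Convert each endpoint to a unit vector on the sphere (x = cos φ cos λ, y = cos φ sin λ, z = sin φ).
The central angle between the endpoints is δ = arccos(p₁·p₂) ≈ 0.646 rad (37.0°).
Interpolate at f = 1/5 with slerp weights a = sin((1−f)δ)/sin δ ≈ 0.821, b = sin(fδ)/sin δ ≈ 0.214.
p = a·p₁ + b·p₂ ≈ (0.994, -0.092, 0.055); φ = arcsin(p_z) ≈ 3.15°, λ = atan2(p_y, p_x) ≈ -5.31°.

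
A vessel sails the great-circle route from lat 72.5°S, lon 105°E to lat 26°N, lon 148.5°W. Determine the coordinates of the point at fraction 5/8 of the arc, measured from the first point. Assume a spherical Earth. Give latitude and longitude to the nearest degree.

Convert each endpoint to a unit vector on the sphere (x = cos φ cos λ, y = cos φ sin λ, z = sin φ).
The central angle between the endpoints is δ = arccos(p₁·p₂) ≈ 2.088 rad (119.7°).
Interpolate at f = 5/8 with slerp weights a = sin((1−f)δ)/sin δ ≈ 0.812, b = sin(fδ)/sin δ ≈ 1.110.
p = a·p₁ + b·p₂ ≈ (-0.914, -0.286, -0.288); φ = arcsin(p_z) ≈ -16.71°, λ = atan2(p_y, p_x) ≈ -162.65°.

≈ lat 17°S, lon 163°W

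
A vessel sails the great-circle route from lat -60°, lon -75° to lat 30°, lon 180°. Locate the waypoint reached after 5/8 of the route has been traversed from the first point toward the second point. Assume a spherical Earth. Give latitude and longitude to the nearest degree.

Write both endpoints as unit vectors p₁, p₂ with components (cos φ cos λ, cos φ sin λ, sin φ).
The central angle between the endpoints is δ = arccos(p₁·p₂) ≈ 2.147 rad (123.0°).
Interpolate at f = 5/8 with slerp weights a = sin((1−f)δ)/sin δ ≈ 0.860, b = sin(fδ)/sin δ ≈ 1.162.
p = a·p₁ + b·p₂ ≈ (-0.895, -0.415, -0.164); φ = arcsin(p_z) ≈ -9.43°, λ = atan2(p_y, p_x) ≈ -155.10°.

≈ lat -9°, lon -155°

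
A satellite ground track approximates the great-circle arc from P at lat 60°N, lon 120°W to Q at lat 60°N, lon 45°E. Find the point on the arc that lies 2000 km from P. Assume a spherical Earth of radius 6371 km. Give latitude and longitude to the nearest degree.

Write both endpoints as unit vectors p₁, p₂ with components (cos φ cos λ, cos φ sin λ, sin φ).
The central angle between the endpoints is δ = arccos(p₁·p₂) ≈ 1.037 rad (59.4°). The total great-circle distance is δ·R ≈ 1.037 × 6371 ≈ 6609 km, so the target fraction is f = 2000/6609 ≈ 0.303.
Interpolate at f ≈ 0.303 with slerp weights a = sin((1−f)δ)/sin δ ≈ 0.769, b = sin(fδ)/sin δ ≈ 0.359.
p = a·p₁ + b·p₂ ≈ (-0.065, -0.206, 0.976); φ = arcsin(p_z) ≈ 77.51°, λ = atan2(p_y, p_x) ≈ -107.61°.

≈ lat 78°N, lon 108°W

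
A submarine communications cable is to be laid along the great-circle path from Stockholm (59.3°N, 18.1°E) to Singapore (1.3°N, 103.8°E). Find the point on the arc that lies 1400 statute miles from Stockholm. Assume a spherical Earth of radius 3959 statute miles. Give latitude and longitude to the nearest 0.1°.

Write both endpoints as unit vectors p₁, p₂ with components (cos φ cos λ, cos φ sin λ, sin φ).
The central angle between the endpoints is δ = arccos(p₁·p₂) ≈ 1.513 rad (86.7°). The total great-circle distance is δ·R ≈ 1.513 × 3959 ≈ 5990 mi, so the target fraction is f = 1400/5990 ≈ 0.234.
Interpolate at f ≈ 0.234 with slerp weights a = sin((1−f)δ)/sin δ ≈ 0.918, b = sin(fδ)/sin δ ≈ 0.347.
p = a·p₁ + b·p₂ ≈ (0.363, 0.482, 0.797); φ = arcsin(p_z) ≈ 52.87°, λ = atan2(p_y, p_x) ≈ 53.05°.

≈ 52.9°N, 53.1°E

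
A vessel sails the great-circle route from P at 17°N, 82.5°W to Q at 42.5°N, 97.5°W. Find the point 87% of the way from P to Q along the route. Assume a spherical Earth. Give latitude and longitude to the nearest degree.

Write both endpoints as unit vectors p₁, p₂ with components (cos φ cos λ, cos φ sin λ, sin φ).
The central angle between the endpoints is δ = arccos(p₁·p₂) ≈ 0.498 rad (28.5°).
Interpolate at f = 0.87 with slerp weights a = sin((1−f)δ)/sin δ ≈ 0.135, b = sin(fδ)/sin δ ≈ 0.879.
p = a·p₁ + b·p₂ ≈ (-0.068, -0.771, 0.633); φ = arcsin(p_z) ≈ 39.30°, λ = atan2(p_y, p_x) ≈ -95.02°.

≈ 39°N, 95°W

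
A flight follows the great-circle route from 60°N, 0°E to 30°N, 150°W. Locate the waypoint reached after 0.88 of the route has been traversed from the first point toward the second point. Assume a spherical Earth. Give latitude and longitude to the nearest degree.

≈ 40°N, 147°W

Convert each endpoint to a unit vector on the sphere (x = cos φ cos λ, y = cos φ sin λ, z = sin φ).
The central angle between the endpoints is δ = arccos(p₁·p₂) ≈ 1.513 rad (86.7°).
Interpolate at f = 0.88 with slerp weights a = sin((1−f)δ)/sin δ ≈ 0.181, b = sin(fδ)/sin δ ≈ 0.973.
p = a·p₁ + b·p₂ ≈ (-0.639, -0.421, 0.643); φ = arcsin(p_z) ≈ 40.03°, λ = atan2(p_y, p_x) ≈ -146.62°.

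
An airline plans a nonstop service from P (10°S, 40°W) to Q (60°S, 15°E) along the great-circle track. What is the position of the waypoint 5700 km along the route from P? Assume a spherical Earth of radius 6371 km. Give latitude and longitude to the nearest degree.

≈ (52°S, 4°W)

Convert each endpoint to a unit vector on the sphere (x = cos φ cos λ, y = cos φ sin λ, z = sin φ).
The central angle between the endpoints is δ = arccos(p₁·p₂) ≈ 1.123 rad (64.4°). The total great-circle distance is δ·R ≈ 1.123 × 6371 ≈ 7156 km, so the target fraction is f = 5700/7156 ≈ 0.797.
Interpolate at f ≈ 0.797 with slerp weights a = sin((1−f)δ)/sin δ ≈ 0.251, b = sin(fδ)/sin δ ≈ 0.865.
p = a·p₁ + b·p₂ ≈ (0.607, -0.047, -0.793); φ = arcsin(p_z) ≈ -52.46°, λ = atan2(p_y, p_x) ≈ -4.43°.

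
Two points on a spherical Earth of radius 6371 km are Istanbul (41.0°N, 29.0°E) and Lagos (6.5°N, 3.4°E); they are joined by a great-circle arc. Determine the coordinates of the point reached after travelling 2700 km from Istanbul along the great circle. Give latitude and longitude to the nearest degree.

≈ (21°N, 12°E)

Convert each endpoint to a unit vector on the sphere (x = cos φ cos λ, y = cos φ sin λ, z = sin φ).
The central angle between the endpoints is δ = arccos(p₁·p₂) ≈ 0.722 rad (41.4°). The total great-circle distance is δ·R ≈ 0.722 × 6371 ≈ 4600 km, so the target fraction is f = 2700/4600 ≈ 0.587.
Interpolate at f ≈ 0.587 with slerp weights a = sin((1−f)δ)/sin δ ≈ 0.445, b = sin(fδ)/sin δ ≈ 0.622.
p = a·p₁ + b·p₂ ≈ (0.911, 0.199, 0.362); φ = arcsin(p_z) ≈ 21.23°, λ = atan2(p_y, p_x) ≈ 12.35°.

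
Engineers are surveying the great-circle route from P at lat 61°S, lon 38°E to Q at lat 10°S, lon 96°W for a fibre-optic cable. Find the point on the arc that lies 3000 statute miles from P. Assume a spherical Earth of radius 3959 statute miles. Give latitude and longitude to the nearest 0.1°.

≈ lat 60.1°S, lon 59.5°W

The haversine formula gives a central angle δ ≈ 1.752 rad (100.4°) between the endpoints. The total great-circle distance is δ·R ≈ 1.752 × 3959 ≈ 6934 mi, so the target fraction is f = 3000/6934 ≈ 0.433.
Interpolate at f ≈ 0.433 with slerp weights a = sin((1−f)δ)/sin δ ≈ 0.852, b = sin(fδ)/sin δ ≈ 0.699.
p = a·p₁ + b·p₂ ≈ (0.254, -0.430, -0.866); φ = arcsin(p_z) ≈ -60.05°, λ = atan2(p_y, p_x) ≈ -59.47°.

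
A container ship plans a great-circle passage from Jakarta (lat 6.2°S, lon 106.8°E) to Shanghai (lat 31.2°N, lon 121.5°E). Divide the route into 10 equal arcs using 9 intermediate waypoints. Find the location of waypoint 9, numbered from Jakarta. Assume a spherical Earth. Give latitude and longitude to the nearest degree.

≈ lat 28°N, lon 120°E

Convert each endpoint to a unit vector on the sphere (x = cos φ cos λ, y = cos φ sin λ, z = sin φ).
The central angle between the endpoints is δ = arccos(p₁·p₂) ≈ 0.697 rad (40.0°).
Interpolate at f = 9/10 with slerp weights a = sin((1−f)δ)/sin δ ≈ 0.109, b = sin(fδ)/sin δ ≈ 0.914.
p = a·p₁ + b·p₂ ≈ (-0.440, 0.770, 0.462); φ = arcsin(p_z) ≈ 27.51°, λ = atan2(p_y, p_x) ≈ 119.73°.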